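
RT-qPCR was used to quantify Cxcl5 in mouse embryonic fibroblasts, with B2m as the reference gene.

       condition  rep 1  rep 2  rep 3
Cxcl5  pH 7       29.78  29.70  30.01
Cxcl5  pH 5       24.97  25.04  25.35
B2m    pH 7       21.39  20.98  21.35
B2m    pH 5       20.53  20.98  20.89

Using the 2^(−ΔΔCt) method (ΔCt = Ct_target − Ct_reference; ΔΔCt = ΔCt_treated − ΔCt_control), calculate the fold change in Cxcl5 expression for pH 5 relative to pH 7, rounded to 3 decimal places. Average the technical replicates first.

Mean Ct: Cxcl5 pH 7 29.830; Cxcl5 pH 5 25.120; B2m pH 7 21.240; B2m pH 5 20.800
ΔCt(pH 7) = 29.830 − 21.240 = 8.590
ΔCt(pH 5) = 25.120 − 20.800 = 4.320
ΔΔCt = 4.320 − 8.590 = -4.270
Fold change = 2^(−(-4.270)) = 2^4.270 = 19.2929

19.293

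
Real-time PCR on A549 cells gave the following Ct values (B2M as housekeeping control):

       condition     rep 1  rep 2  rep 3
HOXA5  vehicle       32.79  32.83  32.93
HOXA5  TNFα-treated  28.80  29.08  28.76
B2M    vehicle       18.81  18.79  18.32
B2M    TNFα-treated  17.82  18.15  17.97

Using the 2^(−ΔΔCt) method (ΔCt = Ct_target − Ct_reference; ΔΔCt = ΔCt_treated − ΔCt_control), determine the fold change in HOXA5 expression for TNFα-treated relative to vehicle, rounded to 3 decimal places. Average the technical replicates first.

9.918

Mean Ct: HOXA5 vehicle 32.850; HOXA5 TNFα-treated 28.880; B2M vehicle 18.640; B2M TNFα-treated 17.980
ΔCt(vehicle) = 32.850 − 18.640 = 14.210
ΔCt(TNFα-treated) = 28.880 − 17.980 = 10.900
ΔΔCt = 10.900 − 14.210 = -3.310
Fold change = 2^(−(-3.310)) = 2^3.310 = 9.9177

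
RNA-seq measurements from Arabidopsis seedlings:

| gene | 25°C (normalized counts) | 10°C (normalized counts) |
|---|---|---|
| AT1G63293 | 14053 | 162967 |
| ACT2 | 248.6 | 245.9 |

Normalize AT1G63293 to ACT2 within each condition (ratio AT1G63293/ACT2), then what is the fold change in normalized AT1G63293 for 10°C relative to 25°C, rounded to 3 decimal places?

AT1G63293/ACT2 (25°C) = 14053 / 248.6 = 56.529
AT1G63293/ACT2 (10°C) = 162967 / 245.9 = 662.74
Fold change = 662.74 / 56.529 = 11.7239

11.724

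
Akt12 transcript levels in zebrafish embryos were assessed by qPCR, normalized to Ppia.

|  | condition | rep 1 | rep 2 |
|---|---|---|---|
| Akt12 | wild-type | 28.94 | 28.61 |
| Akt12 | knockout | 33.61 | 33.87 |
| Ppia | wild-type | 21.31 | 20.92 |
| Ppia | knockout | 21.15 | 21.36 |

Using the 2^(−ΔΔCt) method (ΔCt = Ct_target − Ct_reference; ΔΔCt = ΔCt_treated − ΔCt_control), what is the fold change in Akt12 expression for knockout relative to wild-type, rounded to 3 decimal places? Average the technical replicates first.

0.035

Mean Ct: Akt12 wild-type 28.775; Akt12 knockout 33.740; Ppia wild-type 21.115; Ppia knockout 21.255
ΔCt(wild-type) = 28.775 − 21.115 = 7.660
ΔCt(knockout) = 33.740 − 21.255 = 12.485
ΔΔCt = 12.485 − 7.660 = 4.825
Fold change = 2^(−4.825) = 0.0353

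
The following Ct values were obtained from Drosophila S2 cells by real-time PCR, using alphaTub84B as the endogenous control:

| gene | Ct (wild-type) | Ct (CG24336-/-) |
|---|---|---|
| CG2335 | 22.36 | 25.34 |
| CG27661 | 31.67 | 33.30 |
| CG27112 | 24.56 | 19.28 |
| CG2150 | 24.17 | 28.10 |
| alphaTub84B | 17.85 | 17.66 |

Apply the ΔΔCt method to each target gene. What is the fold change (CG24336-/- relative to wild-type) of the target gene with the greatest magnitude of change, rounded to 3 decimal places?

34.060

CG2335: ΔΔCt = (25.34−17.66) − (22.36−17.85) = 7.68 − 4.51 = 3.17; fold change = 2^-3.17 = 0.111
CG27661: ΔΔCt = (33.30−17.66) − (31.67−17.85) = 15.64 − 13.82 = 1.82; fold change = 2^-1.82 = 0.283
CG27112: ΔΔCt = (19.28−17.66) − (24.56−17.85) = 1.62 − 6.71 = -5.09; fold change = 2^5.09 = 34.060
CG2150: ΔΔCt = (28.10−17.66) − (24.17−17.85) = 10.44 − 6.32 = 4.12; fold change = 2^-4.12 = 0.058
CG27112 has the largest |ΔΔCt| = 5.09.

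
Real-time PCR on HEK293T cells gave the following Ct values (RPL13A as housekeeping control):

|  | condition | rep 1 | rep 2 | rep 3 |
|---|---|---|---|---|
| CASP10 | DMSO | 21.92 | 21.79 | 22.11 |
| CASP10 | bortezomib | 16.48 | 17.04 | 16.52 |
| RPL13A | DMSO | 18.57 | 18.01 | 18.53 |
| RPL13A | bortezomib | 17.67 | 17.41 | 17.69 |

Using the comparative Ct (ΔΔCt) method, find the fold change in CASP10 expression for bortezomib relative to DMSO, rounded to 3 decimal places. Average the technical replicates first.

22.316

Mean Ct: CASP10 DMSO 21.940; CASP10 bortezomib 16.680; RPL13A DMSO 18.370; RPL13A bortezomib 17.590
ΔCt(DMSO) = 21.940 − 18.370 = 3.570
ΔCt(bortezomib) = 16.680 − 17.590 = -0.910
ΔΔCt = -0.910 − 3.570 = -4.480
Fold change = 2^(−(-4.480)) = 2^4.480 = 22.3159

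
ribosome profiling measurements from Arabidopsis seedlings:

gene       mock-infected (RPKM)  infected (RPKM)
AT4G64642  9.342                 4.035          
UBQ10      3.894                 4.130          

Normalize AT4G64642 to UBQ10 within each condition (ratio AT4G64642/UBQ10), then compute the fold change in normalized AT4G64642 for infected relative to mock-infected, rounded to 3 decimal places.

AT4G64642/UBQ10 (mock-infected) = 9.342 / 3.894 = 2.3991
AT4G64642/UBQ10 (infected) = 4.035 / 4.130 = 0.977
Fold change = 0.977 / 2.3991 = 0.4072

0.407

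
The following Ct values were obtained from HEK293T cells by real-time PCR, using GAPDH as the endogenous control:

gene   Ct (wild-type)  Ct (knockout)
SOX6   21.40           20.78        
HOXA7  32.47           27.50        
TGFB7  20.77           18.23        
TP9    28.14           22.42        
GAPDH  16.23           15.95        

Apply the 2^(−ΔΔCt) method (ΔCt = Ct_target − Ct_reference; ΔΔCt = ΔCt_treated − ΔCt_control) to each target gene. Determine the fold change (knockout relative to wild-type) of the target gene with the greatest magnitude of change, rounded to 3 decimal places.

43.411

SOX6: ΔΔCt = (20.78−15.95) − (21.40−16.23) = 4.83 − 5.17 = -0.34; fold change = 2^0.34 = 1.266
HOXA7: ΔΔCt = (27.50−15.95) − (32.47−16.23) = 11.55 − 16.24 = -4.69; fold change = 2^4.69 = 25.813
TGFB7: ΔΔCt = (18.23−15.95) − (20.77−16.23) = 2.28 − 4.54 = -2.26; fold change = 2^2.26 = 4.790
TP9: ΔΔCt = (22.42−15.95) − (28.14−16.23) = 6.47 − 11.91 = -5.44; fold change = 2^5.44 = 43.411
TP9 has the largest |ΔΔCt| = 5.44.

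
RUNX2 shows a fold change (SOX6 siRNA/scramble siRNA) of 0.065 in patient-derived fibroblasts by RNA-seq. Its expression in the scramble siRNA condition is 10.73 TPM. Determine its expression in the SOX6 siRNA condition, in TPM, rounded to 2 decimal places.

0.70

SOX6 siRNA expression = 10.73 × 0.065 = 0.70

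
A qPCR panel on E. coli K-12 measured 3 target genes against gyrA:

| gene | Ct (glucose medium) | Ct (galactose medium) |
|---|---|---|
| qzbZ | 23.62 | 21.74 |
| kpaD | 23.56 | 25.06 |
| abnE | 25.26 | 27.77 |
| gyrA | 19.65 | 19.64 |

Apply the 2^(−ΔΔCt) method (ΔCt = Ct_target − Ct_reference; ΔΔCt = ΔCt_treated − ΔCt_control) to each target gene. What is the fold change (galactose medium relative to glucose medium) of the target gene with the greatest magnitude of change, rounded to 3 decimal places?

0.174

qzbZ: ΔΔCt = (21.74−19.64) − (23.62−19.65) = 2.10 − 3.97 = -1.87; fold change = 2^1.87 = 3.655
kpaD: ΔΔCt = (25.06−19.64) − (23.56−19.65) = 5.42 − 3.91 = 1.51; fold change = 2^-1.51 = 0.351
abnE: ΔΔCt = (27.77−19.64) − (25.26−19.65) = 8.13 − 5.61 = 2.52; fold change = 2^-2.52 = 0.174
abnE has the largest |ΔΔCt| = 2.52.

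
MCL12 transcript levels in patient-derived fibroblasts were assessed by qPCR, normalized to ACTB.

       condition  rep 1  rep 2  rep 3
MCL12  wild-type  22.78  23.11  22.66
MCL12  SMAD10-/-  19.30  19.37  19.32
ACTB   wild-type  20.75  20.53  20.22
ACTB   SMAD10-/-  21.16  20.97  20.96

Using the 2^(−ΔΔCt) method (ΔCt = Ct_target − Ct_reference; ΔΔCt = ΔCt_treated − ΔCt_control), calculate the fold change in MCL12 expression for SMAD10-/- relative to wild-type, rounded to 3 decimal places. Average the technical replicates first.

Mean Ct: MCL12 wild-type 22.850; MCL12 SMAD10-/- 19.330; ACTB wild-type 20.500; ACTB SMAD10-/- 21.030
ΔCt(wild-type) = 22.850 − 20.500 = 2.350
ΔCt(SMAD10-/-) = 19.330 − 21.030 = -1.700
ΔΔCt = -1.700 − 2.350 = -4.050
Fold change = 2^(−(-4.050)) = 2^4.050 = 16.5642

16.564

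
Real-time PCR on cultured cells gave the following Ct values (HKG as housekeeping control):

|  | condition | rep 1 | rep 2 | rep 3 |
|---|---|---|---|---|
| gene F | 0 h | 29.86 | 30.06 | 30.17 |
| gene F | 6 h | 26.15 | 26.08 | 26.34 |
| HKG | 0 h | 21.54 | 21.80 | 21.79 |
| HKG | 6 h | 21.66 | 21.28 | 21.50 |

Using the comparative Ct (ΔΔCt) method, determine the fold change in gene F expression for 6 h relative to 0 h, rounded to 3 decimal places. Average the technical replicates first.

Mean Ct: gene F 0 h 30.030; gene F 6 h 26.190; HKG 0 h 21.710; HKG 6 h 21.480
ΔCt(0 h) = 30.030 − 21.710 = 8.320
ΔCt(6 h) = 26.190 − 21.480 = 4.710
ΔΔCt = 4.710 − 8.320 = -3.610
Fold change = 2^(−(-3.610)) = 2^3.610 = 12.2101

12.210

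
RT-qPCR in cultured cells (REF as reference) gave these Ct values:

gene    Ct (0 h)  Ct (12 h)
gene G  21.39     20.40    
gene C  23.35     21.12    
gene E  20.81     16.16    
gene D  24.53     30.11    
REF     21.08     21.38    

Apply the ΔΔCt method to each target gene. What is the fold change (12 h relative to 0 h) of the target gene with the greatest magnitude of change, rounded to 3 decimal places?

0.026

gene G: ΔΔCt = (20.40−21.38) − (21.39−21.08) = -0.98 − 0.31 = -1.29; fold change = 2^1.29 = 2.445
gene C: ΔΔCt = (21.12−21.38) − (23.35−21.08) = -0.26 − 2.27 = -2.53; fold change = 2^2.53 = 5.776
gene E: ΔΔCt = (16.16−21.38) − (20.81−21.08) = -5.22 − (-0.27) = -4.95; fold change = 2^4.95 = 30.910
gene D: ΔΔCt = (30.11−21.38) − (24.53−21.08) = 8.73 − 3.45 = 5.28; fold change = 2^-5.28 = 0.026
gene D has the largest |ΔΔCt| = 5.28.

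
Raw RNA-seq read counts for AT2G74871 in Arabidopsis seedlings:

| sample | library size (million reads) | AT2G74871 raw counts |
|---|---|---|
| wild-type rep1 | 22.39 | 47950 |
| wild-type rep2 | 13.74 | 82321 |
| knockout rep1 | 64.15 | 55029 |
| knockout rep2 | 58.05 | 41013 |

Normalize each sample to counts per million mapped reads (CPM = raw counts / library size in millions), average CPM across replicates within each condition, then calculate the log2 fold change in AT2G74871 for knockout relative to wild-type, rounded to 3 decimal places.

CPM(wild-type rep1) = 47950 / 22.39 = 2141.5811
CPM(wild-type rep2) = 82321 / 13.74 = 5991.3392
CPM(knockout rep1) = 55029 / 64.15 = 857.8176
CPM(knockout rep2) = 41013 / 58.05 = 706.5116
mean CPM(wild-type) = 4066.4601; mean CPM(knockout) = 782.1646
Fold change = 782.1646 / 4066.4601 = 0.19235
log2(0.19235) = -2.3782

-2.378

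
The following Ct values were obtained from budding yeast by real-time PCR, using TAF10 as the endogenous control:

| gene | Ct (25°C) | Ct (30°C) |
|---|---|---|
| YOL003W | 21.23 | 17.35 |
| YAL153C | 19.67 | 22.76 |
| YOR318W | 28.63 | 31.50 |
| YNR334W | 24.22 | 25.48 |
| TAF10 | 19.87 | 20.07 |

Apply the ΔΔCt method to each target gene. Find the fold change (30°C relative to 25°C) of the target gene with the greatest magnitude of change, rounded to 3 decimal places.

YOL003W: ΔΔCt = (17.35−20.07) − (21.23−19.87) = -2.72 − 1.36 = -4.08; fold change = 2^4.08 = 16.912
YAL153C: ΔΔCt = (22.76−20.07) − (19.67−19.87) = 2.69 − (-0.20) = 2.89; fold change = 2^-2.89 = 0.135
YOR318W: ΔΔCt = (31.50−20.07) − (28.63−19.87) = 11.43 − 8.76 = 2.67; fold change = 2^-2.67 = 0.157
YNR334W: ΔΔCt = (25.48−20.07) − (24.22−19.87) = 5.41 − 4.35 = 1.06; fold change = 2^-1.06 = 0.480
YOL003W has the largest |ΔΔCt| = 4.08.

16.912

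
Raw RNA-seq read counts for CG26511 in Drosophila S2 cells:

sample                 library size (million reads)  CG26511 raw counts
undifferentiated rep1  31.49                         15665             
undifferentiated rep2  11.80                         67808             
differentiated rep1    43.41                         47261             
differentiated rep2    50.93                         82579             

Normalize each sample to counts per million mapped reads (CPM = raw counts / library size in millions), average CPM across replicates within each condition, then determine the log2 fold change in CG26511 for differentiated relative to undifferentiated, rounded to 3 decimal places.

CPM(undifferentiated rep1) = 15665 / 31.49 = 497.4595
CPM(undifferentiated rep2) = 67808 / 11.80 = 5746.4407
CPM(differentiated rep1) = 47261 / 43.41 = 1088.7123
CPM(differentiated rep2) = 82579 / 50.93 = 1621.4216
mean CPM(undifferentiated) = 3121.9501; mean CPM(differentiated) = 1355.0669
Fold change = 1355.0669 / 3121.9501 = 0.43405
log2(0.43405) = -1.2041

-1.204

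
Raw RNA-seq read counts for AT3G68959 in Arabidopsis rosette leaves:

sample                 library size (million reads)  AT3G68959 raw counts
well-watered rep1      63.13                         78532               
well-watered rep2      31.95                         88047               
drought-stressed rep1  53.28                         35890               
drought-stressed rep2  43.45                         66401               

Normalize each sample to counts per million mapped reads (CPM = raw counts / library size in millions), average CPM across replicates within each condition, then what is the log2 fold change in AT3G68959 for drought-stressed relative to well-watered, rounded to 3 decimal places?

-0.861

CPM(well-watered rep1) = 78532 / 63.13 = 1243.9728
CPM(well-watered rep2) = 88047 / 31.95 = 2755.7746
CPM(drought-stressed rep1) = 35890 / 53.28 = 673.6111
CPM(drought-stressed rep2) = 66401 / 43.45 = 1528.2163
mean CPM(well-watered) = 1999.8737; mean CPM(drought-stressed) = 1100.9137
Fold change = 1100.9137 / 1999.8737 = 0.55049
log2(0.55049) = -0.8612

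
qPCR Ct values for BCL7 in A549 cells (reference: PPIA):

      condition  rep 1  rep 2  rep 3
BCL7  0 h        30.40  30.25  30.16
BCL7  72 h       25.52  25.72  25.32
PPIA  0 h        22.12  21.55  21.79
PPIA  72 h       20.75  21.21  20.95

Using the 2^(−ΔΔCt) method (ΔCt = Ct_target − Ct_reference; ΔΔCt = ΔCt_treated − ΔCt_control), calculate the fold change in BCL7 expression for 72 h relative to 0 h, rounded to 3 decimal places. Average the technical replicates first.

14.929

Mean Ct: BCL7 0 h 30.270; BCL7 72 h 25.520; PPIA 0 h 21.820; PPIA 72 h 20.970
ΔCt(0 h) = 30.270 − 21.820 = 8.450
ΔCt(72 h) = 25.520 − 20.970 = 4.550
ΔΔCt = 4.550 − 8.450 = -3.900
Fold change = 2^(−(-3.900)) = 2^3.900 = 14.9285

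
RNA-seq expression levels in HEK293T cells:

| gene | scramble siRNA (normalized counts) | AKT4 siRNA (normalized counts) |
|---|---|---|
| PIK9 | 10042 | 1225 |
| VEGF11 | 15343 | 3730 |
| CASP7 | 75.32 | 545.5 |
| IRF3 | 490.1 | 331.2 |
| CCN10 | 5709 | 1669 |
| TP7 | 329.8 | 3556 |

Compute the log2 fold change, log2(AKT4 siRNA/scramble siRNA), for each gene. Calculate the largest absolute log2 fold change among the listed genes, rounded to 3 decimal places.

3.431

log2(1225/10042) = -3.035  (PIK9)
log2(3730/15343) = -2.040  (VEGF11)
log2(545.5/75.32) = 2.856  (CASP7)
log2(331.2/490.1) = -0.565  (IRF3)
log2(1669/5709) = -1.774  (CCN10)
log2(3556/329.8) = 3.431  (TP7)
The largest magnitude belongs to TP7.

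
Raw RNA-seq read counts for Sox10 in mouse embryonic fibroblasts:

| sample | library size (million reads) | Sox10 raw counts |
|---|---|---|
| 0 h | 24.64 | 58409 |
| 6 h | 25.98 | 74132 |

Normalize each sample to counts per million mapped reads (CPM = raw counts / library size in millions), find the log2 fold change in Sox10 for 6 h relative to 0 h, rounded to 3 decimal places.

CPM(0 h) = 58409 / 24.64 = 2370.4951
CPM(6 h) = 74132 / 25.98 = 2853.4257
Fold change = 2853.4257 / 2370.4951 = 1.20373
log2(1.20373) = 0.2675

0.268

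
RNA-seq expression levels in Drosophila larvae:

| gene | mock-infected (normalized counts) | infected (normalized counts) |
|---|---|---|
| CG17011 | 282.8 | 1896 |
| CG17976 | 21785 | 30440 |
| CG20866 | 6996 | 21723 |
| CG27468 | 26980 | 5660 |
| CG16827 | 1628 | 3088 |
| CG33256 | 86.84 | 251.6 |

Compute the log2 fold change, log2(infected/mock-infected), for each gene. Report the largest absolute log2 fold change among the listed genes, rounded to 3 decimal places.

log2(1896/282.8) = 2.745  (CG17011)
log2(30440/21785) = 0.483  (CG17976)
log2(21723/6996) = 1.635  (CG20866)
log2(5660/26980) = -2.253  (CG27468)
log2(3088/1628) = 0.924  (CG16827)
log2(251.6/86.84) = 1.535  (CG33256)
The largest magnitude belongs to CG17011.

2.745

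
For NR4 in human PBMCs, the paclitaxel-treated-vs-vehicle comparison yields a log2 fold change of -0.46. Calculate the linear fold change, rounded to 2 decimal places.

Fold change = 2^(-0.46) = 0.727

0.73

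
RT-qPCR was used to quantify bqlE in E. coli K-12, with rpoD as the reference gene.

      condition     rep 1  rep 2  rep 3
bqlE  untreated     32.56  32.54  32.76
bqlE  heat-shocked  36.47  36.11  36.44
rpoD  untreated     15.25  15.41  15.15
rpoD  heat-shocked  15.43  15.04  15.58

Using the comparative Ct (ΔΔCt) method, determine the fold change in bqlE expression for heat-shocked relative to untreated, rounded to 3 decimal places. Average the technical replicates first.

Mean Ct: bqlE untreated 32.620; bqlE heat-shocked 36.340; rpoD untreated 15.270; rpoD heat-shocked 15.350
ΔCt(untreated) = 32.620 − 15.270 = 17.350
ΔCt(heat-shocked) = 36.340 − 15.350 = 20.990
ΔΔCt = 20.990 − 17.350 = 3.640
Fold change = 2^(−3.640) = 0.0802

0.080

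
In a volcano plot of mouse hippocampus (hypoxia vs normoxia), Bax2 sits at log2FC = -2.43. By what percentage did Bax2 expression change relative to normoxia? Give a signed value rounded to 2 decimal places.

Fold change = 2^(-2.43) = 0.1856
Percent change = (FC − 1) × 100% = (0.1856 − 1) × 100 = -81.44%

-81.44%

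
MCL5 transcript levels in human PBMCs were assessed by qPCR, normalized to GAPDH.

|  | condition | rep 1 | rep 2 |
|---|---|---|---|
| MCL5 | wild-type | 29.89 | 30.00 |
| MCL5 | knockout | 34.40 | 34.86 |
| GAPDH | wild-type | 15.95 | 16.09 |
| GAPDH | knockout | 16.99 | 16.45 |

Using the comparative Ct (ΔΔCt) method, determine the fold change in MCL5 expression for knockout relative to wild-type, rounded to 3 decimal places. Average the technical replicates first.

0.063

Mean Ct: MCL5 wild-type 29.945; MCL5 knockout 34.630; GAPDH wild-type 16.020; GAPDH knockout 16.720
ΔCt(wild-type) = 29.945 − 16.020 = 13.925
ΔCt(knockout) = 34.630 − 16.720 = 17.910
ΔΔCt = 17.910 − 13.925 = 3.985
Fold change = 2^(−3.985) = 0.0632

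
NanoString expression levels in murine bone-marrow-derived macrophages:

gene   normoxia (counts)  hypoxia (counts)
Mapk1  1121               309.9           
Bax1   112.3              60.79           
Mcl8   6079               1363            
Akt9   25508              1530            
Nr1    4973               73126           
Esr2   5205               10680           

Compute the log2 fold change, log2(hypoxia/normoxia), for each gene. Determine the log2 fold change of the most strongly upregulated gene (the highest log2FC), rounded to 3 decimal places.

log2(309.9/1121) = -1.855  (Mapk1)
log2(60.79/112.3) = -0.885  (Bax1)
log2(1363/6079) = -2.157  (Mcl8)
log2(1530/25508) = -4.059  (Akt9)
log2(73126/4973) = 3.878  (Nr1)
log2(10680/5205) = 1.037  (Esr2)
Nr1 is most strongly upregulated.

3.878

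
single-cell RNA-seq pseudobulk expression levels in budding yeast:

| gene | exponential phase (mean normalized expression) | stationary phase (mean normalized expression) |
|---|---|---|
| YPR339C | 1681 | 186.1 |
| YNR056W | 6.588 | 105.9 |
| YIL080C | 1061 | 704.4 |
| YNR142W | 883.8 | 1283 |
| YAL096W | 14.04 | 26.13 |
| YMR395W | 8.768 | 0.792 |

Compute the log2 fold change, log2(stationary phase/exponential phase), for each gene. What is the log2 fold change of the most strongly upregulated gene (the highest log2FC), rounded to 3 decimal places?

log2(186.1/1681) = -3.175  (YPR339C)
log2(105.9/6.588) = 4.007  (YNR056W)
log2(704.4/1061) = -0.591  (YIL080C)
log2(1283/883.8) = 0.538  (YNR142W)
log2(26.13/14.04) = 0.896  (YAL096W)
log2(0.792/8.768) = -3.469  (YMR395W)
YNR056W is most strongly upregulated.

4.007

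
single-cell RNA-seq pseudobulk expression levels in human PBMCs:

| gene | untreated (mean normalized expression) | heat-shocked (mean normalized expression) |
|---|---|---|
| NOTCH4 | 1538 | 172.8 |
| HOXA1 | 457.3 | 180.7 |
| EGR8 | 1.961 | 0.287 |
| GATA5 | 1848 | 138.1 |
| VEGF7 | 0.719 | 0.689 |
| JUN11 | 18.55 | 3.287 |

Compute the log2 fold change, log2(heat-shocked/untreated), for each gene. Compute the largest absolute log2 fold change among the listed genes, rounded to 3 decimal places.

log2(172.8/1538) = -3.154  (NOTCH4)
log2(180.7/457.3) = -1.340  (HOXA1)
log2(0.287/1.961) = -2.772  (EGR8)
log2(138.1/1848) = -3.742  (GATA5)
log2(0.689/0.719) = -0.061  (VEGF7)
log2(3.287/18.55) = -2.497  (JUN11)
The largest magnitude belongs to GATA5.

3.742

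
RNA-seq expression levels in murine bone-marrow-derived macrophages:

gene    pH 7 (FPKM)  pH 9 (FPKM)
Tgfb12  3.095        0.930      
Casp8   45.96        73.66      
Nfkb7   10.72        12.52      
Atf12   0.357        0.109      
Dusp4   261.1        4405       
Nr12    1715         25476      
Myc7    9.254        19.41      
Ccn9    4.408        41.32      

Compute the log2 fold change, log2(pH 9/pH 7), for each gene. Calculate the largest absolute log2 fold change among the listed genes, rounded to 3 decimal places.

log2(0.930/3.095) = -1.735  (Tgfb12)
log2(73.66/45.96) = 0.681  (Casp8)
log2(12.52/10.72) = 0.224  (Nfkb7)
log2(0.109/0.357) = -1.712  (Atf12)
log2(4405/261.1) = 4.076  (Dusp4)
log2(25476/1715) = 3.893  (Nr12)
log2(19.41/9.254) = 1.069  (Myc7)
log2(41.32/4.408) = 3.229  (Ccn9)
The largest magnitude belongs to Dusp4.

4.076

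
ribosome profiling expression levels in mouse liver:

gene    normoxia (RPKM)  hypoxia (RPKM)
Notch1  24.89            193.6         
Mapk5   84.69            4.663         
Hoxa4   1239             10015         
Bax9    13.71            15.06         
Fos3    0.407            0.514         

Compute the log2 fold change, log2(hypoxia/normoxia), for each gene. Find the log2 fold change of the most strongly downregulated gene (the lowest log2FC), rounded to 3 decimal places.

log2(193.6/24.89) = 2.959  (Notch1)
log2(4.663/84.69) = -4.183  (Mapk5)
log2(10015/1239) = 3.015  (Hoxa4)
log2(15.06/13.71) = 0.135  (Bax9)
log2(0.514/0.407) = 0.337  (Fos3)
Mapk5 is most strongly downregulated.

-4.183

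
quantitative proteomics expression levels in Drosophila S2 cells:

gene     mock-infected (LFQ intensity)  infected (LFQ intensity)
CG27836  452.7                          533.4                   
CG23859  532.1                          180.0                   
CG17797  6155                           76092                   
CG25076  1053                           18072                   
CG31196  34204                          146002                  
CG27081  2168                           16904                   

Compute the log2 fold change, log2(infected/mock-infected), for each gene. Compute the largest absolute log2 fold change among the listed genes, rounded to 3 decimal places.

4.101

log2(533.4/452.7) = 0.237  (CG27836)
log2(180.0/532.1) = -1.564  (CG23859)
log2(76092/6155) = 3.628  (CG17797)
log2(18072/1053) = 4.101  (CG25076)
log2(146002/34204) = 2.094  (CG31196)
log2(16904/2168) = 2.963  (CG27081)
The largest magnitude belongs to CG25076.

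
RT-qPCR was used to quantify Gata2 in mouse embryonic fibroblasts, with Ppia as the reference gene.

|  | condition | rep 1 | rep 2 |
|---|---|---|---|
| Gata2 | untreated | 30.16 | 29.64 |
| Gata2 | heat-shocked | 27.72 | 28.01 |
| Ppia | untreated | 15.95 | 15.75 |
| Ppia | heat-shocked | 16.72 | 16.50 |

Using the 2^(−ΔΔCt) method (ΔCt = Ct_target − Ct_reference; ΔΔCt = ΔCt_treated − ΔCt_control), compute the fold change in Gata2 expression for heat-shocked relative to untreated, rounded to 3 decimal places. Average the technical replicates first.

Mean Ct: Gata2 untreated 29.900; Gata2 heat-shocked 27.865; Ppia untreated 15.850; Ppia heat-shocked 16.610
ΔCt(untreated) = 29.900 − 15.850 = 14.050
ΔCt(heat-shocked) = 27.865 − 16.610 = 11.255
ΔΔCt = 11.255 − 14.050 = -2.795
Fold change = 2^(−(-2.795)) = 2^2.795 = 6.9403

6.940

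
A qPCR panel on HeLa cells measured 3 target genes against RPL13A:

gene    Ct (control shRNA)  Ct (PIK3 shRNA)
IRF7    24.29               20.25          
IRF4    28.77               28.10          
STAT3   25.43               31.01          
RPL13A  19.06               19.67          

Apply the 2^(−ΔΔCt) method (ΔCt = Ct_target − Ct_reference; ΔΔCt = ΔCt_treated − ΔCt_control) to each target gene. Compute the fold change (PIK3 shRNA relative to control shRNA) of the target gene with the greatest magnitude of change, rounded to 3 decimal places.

0.032

IRF7: ΔΔCt = (20.25−19.67) − (24.29−19.06) = 0.58 − 5.23 = -4.65; fold change = 2^4.65 = 25.107
IRF4: ΔΔCt = (28.10−19.67) − (28.77−19.06) = 8.43 − 9.71 = -1.28; fold change = 2^1.28 = 2.428
STAT3: ΔΔCt = (31.01−19.67) − (25.43−19.06) = 11.34 − 6.37 = 4.97; fold change = 2^-4.97 = 0.032
STAT3 has the largest |ΔΔCt| = 4.97.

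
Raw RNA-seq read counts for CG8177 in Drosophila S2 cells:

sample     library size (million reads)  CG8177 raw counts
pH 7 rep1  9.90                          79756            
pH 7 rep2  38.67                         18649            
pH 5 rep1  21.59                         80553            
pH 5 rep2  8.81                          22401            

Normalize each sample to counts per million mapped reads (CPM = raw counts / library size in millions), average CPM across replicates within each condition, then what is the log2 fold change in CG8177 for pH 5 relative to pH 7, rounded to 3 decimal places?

-0.445

CPM(pH 7 rep1) = 79756 / 9.90 = 8056.1616
CPM(pH 7 rep2) = 18649 / 38.67 = 482.2601
CPM(pH 5 rep1) = 80553 / 21.59 = 3731.0329
CPM(pH 5 rep2) = 22401 / 8.81 = 2542.6788
mean CPM(pH 7) = 4269.2109; mean CPM(pH 5) = 3136.8558
Fold change = 3136.8558 / 4269.2109 = 0.73476
log2(0.73476) = -0.4447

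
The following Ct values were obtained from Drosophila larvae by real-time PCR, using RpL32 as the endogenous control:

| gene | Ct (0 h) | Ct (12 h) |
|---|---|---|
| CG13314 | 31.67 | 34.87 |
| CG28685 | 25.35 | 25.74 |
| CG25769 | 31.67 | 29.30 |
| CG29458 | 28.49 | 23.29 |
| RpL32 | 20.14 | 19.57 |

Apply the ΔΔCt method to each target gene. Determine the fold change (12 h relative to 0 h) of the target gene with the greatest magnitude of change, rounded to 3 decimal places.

24.761

CG13314: ΔΔCt = (34.87−19.57) − (31.67−20.14) = 15.30 − 11.53 = 3.77; fold change = 2^-3.77 = 0.073
CG28685: ΔΔCt = (25.74−19.57) − (25.35−20.14) = 6.17 − 5.21 = 0.96; fold change = 2^-0.96 = 0.514
CG25769: ΔΔCt = (29.30−19.57) − (31.67−20.14) = 9.73 − 11.53 = -1.80; fold change = 2^1.80 = 3.482
CG29458: ΔΔCt = (23.29−19.57) − (28.49−20.14) = 3.72 − 8.35 = -4.63; fold change = 2^4.63 = 24.761
CG29458 has the largest |ΔΔCt| = 4.63.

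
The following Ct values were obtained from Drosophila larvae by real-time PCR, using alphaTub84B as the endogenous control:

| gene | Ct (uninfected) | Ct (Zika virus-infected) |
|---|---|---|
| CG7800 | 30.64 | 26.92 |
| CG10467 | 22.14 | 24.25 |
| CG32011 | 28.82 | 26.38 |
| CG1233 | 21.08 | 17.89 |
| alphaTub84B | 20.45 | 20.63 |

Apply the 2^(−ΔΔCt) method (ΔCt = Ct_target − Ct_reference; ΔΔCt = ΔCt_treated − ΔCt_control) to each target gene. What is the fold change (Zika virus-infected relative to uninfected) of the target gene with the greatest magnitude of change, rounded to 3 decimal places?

CG7800: ΔΔCt = (26.92−20.63) − (30.64−20.45) = 6.29 − 10.19 = -3.90; fold change = 2^3.90 = 14.929
CG10467: ΔΔCt = (24.25−20.63) − (22.14−20.45) = 3.62 − 1.69 = 1.93; fold change = 2^-1.93 = 0.262
CG32011: ΔΔCt = (26.38−20.63) − (28.82−20.45) = 5.75 − 8.37 = -2.62; fold change = 2^2.62 = 6.148
CG1233: ΔΔCt = (17.89−20.63) − (21.08−20.45) = -2.74 − 0.63 = -3.37; fold change = 2^3.37 = 10.339
CG7800 has the largest |ΔΔCt| = 3.90.

14.929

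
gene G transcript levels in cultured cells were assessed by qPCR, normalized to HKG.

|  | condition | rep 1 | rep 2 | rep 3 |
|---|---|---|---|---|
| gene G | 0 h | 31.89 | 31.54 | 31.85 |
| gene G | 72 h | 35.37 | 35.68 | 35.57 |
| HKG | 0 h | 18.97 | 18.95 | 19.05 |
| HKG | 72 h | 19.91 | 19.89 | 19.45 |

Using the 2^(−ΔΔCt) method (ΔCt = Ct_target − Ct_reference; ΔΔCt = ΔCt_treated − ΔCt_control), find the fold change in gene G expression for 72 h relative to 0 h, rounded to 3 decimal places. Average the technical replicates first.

Mean Ct: gene G 0 h 31.760; gene G 72 h 35.540; HKG 0 h 18.990; HKG 72 h 19.750
ΔCt(0 h) = 31.760 − 18.990 = 12.770
ΔCt(72 h) = 35.540 − 19.750 = 15.790
ΔΔCt = 15.790 − 12.770 = 3.020
Fold change = 2^(−3.020) = 0.1233

0.123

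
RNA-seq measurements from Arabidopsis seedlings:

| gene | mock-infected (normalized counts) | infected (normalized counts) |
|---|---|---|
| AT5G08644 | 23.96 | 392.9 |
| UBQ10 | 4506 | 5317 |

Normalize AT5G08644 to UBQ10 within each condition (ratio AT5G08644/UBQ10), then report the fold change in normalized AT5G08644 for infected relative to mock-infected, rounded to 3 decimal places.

13.897

AT5G08644/UBQ10 (mock-infected) = 23.96 / 4506 = 0.0053174
AT5G08644/UBQ10 (infected) = 392.9 / 5317 = 0.073895
Fold change = 0.073895 / 0.0053174 = 13.8970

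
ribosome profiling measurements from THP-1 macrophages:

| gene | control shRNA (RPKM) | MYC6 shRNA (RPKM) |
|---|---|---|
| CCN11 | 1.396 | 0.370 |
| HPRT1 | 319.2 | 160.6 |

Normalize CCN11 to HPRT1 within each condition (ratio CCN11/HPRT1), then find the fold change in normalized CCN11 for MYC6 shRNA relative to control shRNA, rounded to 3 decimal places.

0.527

CCN11/HPRT1 (control shRNA) = 1.396 / 319.2 = 0.0043734
CCN11/HPRT1 (MYC6 shRNA) = 0.370 / 160.6 = 0.0023039
Fold change = 0.0023039 / 0.0043734 = 0.5268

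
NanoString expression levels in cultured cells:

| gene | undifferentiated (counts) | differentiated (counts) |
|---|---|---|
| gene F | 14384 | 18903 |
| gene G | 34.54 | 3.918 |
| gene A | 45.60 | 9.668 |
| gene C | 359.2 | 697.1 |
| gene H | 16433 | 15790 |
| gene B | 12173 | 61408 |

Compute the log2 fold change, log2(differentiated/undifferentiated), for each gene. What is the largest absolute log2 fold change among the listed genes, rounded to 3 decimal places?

3.140

log2(18903/14384) = 0.394  (gene F)
log2(3.918/34.54) = -3.140  (gene G)
log2(9.668/45.60) = -2.238  (gene A)
log2(697.1/359.2) = 0.957  (gene C)
log2(15790/16433) = -0.058  (gene H)
log2(61408/12173) = 2.335  (gene B)
The largest magnitude belongs to gene G.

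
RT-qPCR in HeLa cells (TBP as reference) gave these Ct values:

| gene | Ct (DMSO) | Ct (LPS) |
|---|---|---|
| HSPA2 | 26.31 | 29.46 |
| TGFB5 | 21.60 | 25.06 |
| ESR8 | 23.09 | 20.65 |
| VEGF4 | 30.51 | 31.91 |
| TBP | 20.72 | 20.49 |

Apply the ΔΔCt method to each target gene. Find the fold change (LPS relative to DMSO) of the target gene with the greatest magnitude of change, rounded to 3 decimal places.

HSPA2: ΔΔCt = (29.46−20.49) − (26.31−20.72) = 8.97 − 5.59 = 3.38; fold change = 2^-3.38 = 0.096
TGFB5: ΔΔCt = (25.06−20.49) − (21.60−20.72) = 4.57 − 0.88 = 3.69; fold change = 2^-3.69 = 0.077
ESR8: ΔΔCt = (20.65−20.49) − (23.09−20.72) = 0.16 − 2.37 = -2.21; fold change = 2^2.21 = 4.627
VEGF4: ΔΔCt = (31.91−20.49) − (30.51−20.72) = 11.42 − 9.79 = 1.63; fold change = 2^-1.63 = 0.323
TGFB5 has the largest |ΔΔCt| = 3.69.

0.077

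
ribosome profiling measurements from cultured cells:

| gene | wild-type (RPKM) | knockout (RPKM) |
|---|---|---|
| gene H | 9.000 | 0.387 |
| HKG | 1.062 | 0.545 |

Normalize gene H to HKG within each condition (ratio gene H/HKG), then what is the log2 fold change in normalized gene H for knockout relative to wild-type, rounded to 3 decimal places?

gene H/HKG (wild-type) = 9.000 / 1.062 = 8.4746
gene H/HKG (knockout) = 0.387 / 0.545 = 0.71009
Fold change = 0.71009 / 8.4746 = 0.0838
log2(0.0838) = -3.5771

-3.577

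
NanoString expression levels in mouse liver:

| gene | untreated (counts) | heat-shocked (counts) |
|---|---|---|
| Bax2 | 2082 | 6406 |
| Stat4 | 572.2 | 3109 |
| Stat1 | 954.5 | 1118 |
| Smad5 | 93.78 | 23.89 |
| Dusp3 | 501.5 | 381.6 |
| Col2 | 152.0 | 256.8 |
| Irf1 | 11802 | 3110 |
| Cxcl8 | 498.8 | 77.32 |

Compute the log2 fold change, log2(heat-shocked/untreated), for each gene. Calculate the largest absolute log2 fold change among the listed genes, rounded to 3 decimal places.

log2(6406/2082) = 1.621  (Bax2)
log2(3109/572.2) = 2.442  (Stat4)
log2(1118/954.5) = 0.228  (Stat1)
log2(23.89/93.78) = -1.973  (Smad5)
log2(381.6/501.5) = -0.394  (Dusp3)
log2(256.8/152.0) = 0.757  (Col2)
log2(3110/11802) = -1.924  (Irf1)
log2(77.32/498.8) = -2.690  (Cxcl8)
The largest magnitude belongs to Cxcl8.

2.690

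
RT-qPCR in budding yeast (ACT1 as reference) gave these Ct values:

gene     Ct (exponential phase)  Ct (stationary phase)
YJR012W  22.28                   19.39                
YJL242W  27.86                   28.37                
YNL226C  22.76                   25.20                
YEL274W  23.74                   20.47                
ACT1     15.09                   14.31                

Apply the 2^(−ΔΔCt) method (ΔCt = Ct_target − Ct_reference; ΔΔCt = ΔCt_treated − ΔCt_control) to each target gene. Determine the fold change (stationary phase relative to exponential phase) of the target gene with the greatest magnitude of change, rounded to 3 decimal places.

0.107

YJR012W: ΔΔCt = (19.39−14.31) − (22.28−15.09) = 5.08 − 7.19 = -2.11; fold change = 2^2.11 = 4.317
YJL242W: ΔΔCt = (28.37−14.31) − (27.86−15.09) = 14.06 − 12.77 = 1.29; fold change = 2^-1.29 = 0.409
YNL226C: ΔΔCt = (25.20−14.31) − (22.76−15.09) = 10.89 − 7.67 = 3.22; fold change = 2^-3.22 = 0.107
YEL274W: ΔΔCt = (20.47−14.31) − (23.74−15.09) = 6.16 − 8.65 = -2.49; fold change = 2^2.49 = 5.618
YNL226C has the largest |ΔΔCt| = 3.22.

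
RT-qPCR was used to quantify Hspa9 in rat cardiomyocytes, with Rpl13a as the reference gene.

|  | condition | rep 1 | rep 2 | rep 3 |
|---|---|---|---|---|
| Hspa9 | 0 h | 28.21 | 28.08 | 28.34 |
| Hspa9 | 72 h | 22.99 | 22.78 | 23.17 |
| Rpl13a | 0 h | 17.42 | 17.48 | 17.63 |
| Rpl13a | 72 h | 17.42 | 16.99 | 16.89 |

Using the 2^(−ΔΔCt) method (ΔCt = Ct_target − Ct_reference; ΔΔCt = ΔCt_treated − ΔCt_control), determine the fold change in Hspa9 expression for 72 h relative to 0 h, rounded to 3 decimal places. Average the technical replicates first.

28.246

Mean Ct: Hspa9 0 h 28.210; Hspa9 72 h 22.980; Rpl13a 0 h 17.510; Rpl13a 72 h 17.100
ΔCt(0 h) = 28.210 − 17.510 = 10.700
ΔCt(72 h) = 22.980 − 17.100 = 5.880
ΔΔCt = 5.880 − 10.700 = -4.820
Fold change = 2^(−(-4.820)) = 2^4.820 = 28.2465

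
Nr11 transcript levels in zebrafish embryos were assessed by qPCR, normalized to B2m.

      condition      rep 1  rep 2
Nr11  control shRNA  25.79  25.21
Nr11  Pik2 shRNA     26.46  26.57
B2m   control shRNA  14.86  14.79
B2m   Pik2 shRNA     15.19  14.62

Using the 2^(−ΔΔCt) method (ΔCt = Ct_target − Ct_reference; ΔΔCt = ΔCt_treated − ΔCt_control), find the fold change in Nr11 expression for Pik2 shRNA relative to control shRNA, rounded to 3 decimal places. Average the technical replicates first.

0.523

Mean Ct: Nr11 control shRNA 25.500; Nr11 Pik2 shRNA 26.515; B2m control shRNA 14.825; B2m Pik2 shRNA 14.905
ΔCt(control shRNA) = 25.500 − 14.825 = 10.675
ΔCt(Pik2 shRNA) = 26.515 − 14.905 = 11.610
ΔΔCt = 11.610 − 10.675 = 0.935
Fold change = 2^(−0.935) = 0.5230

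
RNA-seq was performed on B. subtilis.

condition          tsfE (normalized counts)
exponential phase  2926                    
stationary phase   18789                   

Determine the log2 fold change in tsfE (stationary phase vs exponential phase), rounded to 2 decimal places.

2.68

Fold change = 18789 / 2926 = 6.4214
log2(6.4214) = 2.683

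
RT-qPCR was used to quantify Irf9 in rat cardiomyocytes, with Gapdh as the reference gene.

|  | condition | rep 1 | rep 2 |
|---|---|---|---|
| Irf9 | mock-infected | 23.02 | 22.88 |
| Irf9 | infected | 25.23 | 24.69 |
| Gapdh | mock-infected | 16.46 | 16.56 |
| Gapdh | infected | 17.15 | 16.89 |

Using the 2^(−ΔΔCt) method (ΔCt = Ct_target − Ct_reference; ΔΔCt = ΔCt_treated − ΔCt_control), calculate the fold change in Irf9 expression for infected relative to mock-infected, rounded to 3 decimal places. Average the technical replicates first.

0.354

Mean Ct: Irf9 mock-infected 22.950; Irf9 infected 24.960; Gapdh mock-infected 16.510; Gapdh infected 17.020
ΔCt(mock-infected) = 22.950 − 16.510 = 6.440
ΔCt(infected) = 24.960 − 17.020 = 7.940
ΔΔCt = 7.940 − 6.440 = 1.500
Fold change = 2^(−1.500) = 0.3536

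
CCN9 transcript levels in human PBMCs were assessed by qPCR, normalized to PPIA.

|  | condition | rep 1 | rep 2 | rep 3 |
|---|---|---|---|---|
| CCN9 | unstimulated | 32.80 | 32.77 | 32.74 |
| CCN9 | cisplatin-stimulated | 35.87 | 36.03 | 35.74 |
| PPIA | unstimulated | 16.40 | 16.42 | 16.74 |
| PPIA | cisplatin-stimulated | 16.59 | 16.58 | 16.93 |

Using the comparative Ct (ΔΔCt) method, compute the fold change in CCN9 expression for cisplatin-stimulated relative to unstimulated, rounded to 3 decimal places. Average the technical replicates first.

Mean Ct: CCN9 unstimulated 32.770; CCN9 cisplatin-stimulated 35.880; PPIA unstimulated 16.520; PPIA cisplatin-stimulated 16.700
ΔCt(unstimulated) = 32.770 − 16.520 = 16.250
ΔCt(cisplatin-stimulated) = 35.880 − 16.700 = 19.180
ΔΔCt = 19.180 − 16.250 = 2.930
Fold change = 2^(−2.930) = 0.1312

0.131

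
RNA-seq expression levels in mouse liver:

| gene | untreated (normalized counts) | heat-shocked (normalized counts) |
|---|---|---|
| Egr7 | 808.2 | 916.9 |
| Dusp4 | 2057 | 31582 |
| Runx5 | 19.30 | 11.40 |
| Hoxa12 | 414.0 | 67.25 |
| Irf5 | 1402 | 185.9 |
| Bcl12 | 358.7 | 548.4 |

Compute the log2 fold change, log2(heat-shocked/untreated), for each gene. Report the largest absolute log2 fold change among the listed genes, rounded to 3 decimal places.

log2(916.9/808.2) = 0.182  (Egr7)
log2(31582/2057) = 3.940  (Dusp4)
log2(11.40/19.30) = -0.760  (Runx5)
log2(67.25/414.0) = -2.622  (Hoxa12)
log2(185.9/1402) = -2.915  (Irf5)
log2(548.4/358.7) = 0.612  (Bcl12)
The largest magnitude belongs to Dusp4.

3.940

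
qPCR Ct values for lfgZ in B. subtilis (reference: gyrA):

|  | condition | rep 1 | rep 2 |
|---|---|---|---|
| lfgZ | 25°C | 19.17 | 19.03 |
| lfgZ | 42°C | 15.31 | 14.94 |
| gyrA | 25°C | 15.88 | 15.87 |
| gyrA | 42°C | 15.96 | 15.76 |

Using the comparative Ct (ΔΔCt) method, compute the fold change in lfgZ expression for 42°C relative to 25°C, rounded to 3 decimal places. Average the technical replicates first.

15.562

Mean Ct: lfgZ 25°C 19.100; lfgZ 42°C 15.125; gyrA 25°C 15.875; gyrA 42°C 15.860
ΔCt(25°C) = 19.100 − 15.875 = 3.225
ΔCt(42°C) = 15.125 − 15.860 = -0.735
ΔΔCt = -0.735 − 3.225 = -3.960
Fold change = 2^(−(-3.960)) = 2^3.960 = 15.5625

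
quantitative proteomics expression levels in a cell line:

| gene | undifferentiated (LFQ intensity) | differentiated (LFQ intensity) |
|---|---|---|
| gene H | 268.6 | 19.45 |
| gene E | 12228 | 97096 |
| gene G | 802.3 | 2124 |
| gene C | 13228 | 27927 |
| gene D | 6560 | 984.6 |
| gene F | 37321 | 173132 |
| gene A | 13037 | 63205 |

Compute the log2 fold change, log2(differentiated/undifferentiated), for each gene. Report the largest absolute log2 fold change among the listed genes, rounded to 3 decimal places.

3.788

log2(19.45/268.6) = -3.788  (gene H)
log2(97096/12228) = 2.989  (gene E)
log2(2124/802.3) = 1.405  (gene G)
log2(27927/13228) = 1.078  (gene C)
log2(984.6/6560) = -2.736  (gene D)
log2(173132/37321) = 2.214  (gene F)
log2(63205/13037) = 2.277  (gene A)
The largest magnitude belongs to gene H.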